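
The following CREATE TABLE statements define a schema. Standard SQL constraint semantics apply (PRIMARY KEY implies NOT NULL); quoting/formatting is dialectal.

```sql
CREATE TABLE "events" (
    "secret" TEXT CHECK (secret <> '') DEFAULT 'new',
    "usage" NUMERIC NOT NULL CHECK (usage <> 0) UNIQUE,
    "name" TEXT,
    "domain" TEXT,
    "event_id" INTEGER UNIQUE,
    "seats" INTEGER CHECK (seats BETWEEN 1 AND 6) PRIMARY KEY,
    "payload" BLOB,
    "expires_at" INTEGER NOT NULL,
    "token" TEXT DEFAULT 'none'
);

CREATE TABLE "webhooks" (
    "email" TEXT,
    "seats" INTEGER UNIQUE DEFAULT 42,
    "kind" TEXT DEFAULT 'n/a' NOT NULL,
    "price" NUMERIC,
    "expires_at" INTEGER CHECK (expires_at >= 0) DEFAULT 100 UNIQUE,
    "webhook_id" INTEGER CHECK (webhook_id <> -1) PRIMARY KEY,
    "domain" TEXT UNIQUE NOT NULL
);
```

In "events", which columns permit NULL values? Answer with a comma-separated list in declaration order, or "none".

secret, name, domain, event_id, payload, token

- secret: CHECK does not forbid NULL (a CHECK constraint passes when its expression is NULL) → nullable.
- usage: declared NOT NULL → not nullable.
- name: no NOT NULL constraint applies → nullable.
- domain: no NOT NULL constraint applies → nullable.
- event_id: UNIQUE does not imply NOT NULL → nullable.
- seats: part of the PRIMARY KEY, which implies NOT NULL → not nullable.
- payload: no NOT NULL constraint applies → nullable.
- expires_at: declared NOT NULL → not nullable.
- token: DEFAULT only fills an omitted column; an explicit NULL is still allowed → nullable.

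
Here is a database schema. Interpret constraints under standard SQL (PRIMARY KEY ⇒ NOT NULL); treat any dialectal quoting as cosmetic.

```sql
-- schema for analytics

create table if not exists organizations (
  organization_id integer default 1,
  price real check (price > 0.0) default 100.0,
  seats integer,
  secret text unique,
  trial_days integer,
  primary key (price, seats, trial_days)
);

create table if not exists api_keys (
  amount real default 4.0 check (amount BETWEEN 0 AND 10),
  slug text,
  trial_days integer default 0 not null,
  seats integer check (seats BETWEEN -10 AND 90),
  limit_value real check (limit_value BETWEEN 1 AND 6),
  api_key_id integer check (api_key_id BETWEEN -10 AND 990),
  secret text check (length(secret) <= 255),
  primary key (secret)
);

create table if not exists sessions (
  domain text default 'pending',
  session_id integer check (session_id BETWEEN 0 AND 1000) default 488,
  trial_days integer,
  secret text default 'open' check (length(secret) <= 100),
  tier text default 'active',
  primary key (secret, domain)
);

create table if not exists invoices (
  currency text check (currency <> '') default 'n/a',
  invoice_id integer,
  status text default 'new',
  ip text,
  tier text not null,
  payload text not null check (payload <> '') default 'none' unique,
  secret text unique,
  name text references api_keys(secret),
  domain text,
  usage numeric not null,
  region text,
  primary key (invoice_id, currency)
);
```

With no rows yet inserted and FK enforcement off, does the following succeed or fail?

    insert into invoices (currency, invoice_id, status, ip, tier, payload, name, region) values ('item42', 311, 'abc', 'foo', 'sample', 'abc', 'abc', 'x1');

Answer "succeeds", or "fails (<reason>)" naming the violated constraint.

fails (NOT NULL on usage)

usage is omitted from the column list and has no DEFAULT, so it would receive NULL.
But usage is declared NOT NULL.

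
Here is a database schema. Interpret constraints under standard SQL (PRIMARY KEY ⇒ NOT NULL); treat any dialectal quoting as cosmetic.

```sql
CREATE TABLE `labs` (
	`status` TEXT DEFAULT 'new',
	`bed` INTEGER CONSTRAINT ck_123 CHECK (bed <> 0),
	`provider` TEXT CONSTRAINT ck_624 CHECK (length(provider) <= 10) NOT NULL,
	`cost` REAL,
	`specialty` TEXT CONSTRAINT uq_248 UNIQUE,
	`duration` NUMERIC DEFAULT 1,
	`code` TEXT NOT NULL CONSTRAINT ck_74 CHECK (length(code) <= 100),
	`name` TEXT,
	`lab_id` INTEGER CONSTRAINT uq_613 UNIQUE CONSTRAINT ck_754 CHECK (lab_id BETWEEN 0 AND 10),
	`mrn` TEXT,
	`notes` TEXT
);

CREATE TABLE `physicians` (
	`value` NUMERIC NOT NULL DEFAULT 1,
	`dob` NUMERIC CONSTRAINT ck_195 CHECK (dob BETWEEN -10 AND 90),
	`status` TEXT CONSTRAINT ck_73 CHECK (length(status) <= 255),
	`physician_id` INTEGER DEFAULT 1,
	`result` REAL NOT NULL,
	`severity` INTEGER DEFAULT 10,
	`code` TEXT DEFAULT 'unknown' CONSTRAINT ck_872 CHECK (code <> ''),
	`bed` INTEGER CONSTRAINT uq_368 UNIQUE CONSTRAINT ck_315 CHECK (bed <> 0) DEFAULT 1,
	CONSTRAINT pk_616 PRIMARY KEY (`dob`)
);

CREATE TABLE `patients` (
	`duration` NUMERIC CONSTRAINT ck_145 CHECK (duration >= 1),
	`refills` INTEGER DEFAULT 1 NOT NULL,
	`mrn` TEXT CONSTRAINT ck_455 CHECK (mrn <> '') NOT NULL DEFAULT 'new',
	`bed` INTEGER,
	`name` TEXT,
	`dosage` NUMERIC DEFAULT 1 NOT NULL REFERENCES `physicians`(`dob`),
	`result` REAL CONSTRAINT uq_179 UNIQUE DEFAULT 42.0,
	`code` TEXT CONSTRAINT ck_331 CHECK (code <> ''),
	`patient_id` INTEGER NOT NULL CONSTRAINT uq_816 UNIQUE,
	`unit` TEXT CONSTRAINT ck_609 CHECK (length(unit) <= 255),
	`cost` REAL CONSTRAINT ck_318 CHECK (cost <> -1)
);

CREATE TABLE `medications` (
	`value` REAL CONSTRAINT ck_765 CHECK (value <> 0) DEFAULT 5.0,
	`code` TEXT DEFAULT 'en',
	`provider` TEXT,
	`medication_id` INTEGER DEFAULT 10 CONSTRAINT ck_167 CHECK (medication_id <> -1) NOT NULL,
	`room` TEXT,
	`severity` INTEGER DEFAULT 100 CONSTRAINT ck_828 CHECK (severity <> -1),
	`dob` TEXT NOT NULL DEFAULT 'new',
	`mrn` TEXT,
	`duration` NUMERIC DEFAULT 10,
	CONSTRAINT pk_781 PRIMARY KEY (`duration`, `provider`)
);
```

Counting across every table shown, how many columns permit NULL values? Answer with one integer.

26

labs: 9 nullable (status, bed, cost, specialty, duration, name, lab_id, mrn, notes — PK none and explicit NOT NULL columns excluded).
physicians: 5 nullable (status, physician_id, severity, code, bed — PK (dob) and explicit NOT NULL columns excluded).
patients: 7 nullable (duration, bed, name, result, code, unit, cost — PK none and explicit NOT NULL columns excluded).
medications: 5 nullable (value, code, room, severity, mrn — PK (duration, provider) and explicit NOT NULL columns excluded).
Total: 9 + 5 + 7 + 5 = 26.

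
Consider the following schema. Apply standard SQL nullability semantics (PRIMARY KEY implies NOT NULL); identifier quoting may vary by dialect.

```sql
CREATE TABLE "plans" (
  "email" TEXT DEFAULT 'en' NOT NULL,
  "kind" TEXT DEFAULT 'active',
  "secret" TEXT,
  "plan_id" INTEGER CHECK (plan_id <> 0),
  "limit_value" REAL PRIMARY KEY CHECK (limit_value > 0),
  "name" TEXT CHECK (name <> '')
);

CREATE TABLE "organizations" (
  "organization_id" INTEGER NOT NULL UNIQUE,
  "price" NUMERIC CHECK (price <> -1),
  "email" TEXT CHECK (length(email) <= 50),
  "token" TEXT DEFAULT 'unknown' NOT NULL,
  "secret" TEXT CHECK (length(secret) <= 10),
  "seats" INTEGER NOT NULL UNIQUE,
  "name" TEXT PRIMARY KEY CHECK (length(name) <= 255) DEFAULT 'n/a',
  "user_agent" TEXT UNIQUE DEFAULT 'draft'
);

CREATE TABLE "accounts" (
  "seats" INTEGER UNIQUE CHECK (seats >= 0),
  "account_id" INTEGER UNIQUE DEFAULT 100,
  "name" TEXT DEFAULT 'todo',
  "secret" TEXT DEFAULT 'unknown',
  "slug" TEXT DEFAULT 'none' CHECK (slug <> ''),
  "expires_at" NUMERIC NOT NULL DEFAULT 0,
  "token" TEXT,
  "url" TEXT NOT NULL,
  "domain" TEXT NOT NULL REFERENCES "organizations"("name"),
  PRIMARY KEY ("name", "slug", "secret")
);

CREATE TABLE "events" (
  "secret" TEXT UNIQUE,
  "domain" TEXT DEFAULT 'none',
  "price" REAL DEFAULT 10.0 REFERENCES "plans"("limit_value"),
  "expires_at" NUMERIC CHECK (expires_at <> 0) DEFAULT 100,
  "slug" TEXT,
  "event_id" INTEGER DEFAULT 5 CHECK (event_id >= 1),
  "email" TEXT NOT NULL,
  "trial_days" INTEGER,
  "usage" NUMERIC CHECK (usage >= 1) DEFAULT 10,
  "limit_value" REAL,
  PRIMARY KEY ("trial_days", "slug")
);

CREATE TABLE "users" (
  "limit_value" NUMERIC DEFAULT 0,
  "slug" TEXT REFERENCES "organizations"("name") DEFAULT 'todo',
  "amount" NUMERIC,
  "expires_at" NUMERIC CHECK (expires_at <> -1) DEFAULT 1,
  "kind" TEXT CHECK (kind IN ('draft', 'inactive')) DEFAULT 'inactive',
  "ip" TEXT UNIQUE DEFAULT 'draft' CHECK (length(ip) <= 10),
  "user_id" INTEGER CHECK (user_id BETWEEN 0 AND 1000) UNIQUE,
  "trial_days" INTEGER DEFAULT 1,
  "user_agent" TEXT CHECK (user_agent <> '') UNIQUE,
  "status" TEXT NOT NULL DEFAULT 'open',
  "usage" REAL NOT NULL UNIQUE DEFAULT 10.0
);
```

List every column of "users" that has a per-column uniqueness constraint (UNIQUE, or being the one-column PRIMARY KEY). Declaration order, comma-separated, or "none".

ip, user_id, user_agent, usage

- limit_value: no UNIQUE or single-column PK constraint.
- slug: no UNIQUE or single-column PK constraint.
- amount: no UNIQUE or single-column PK constraint.
- expires_at: no UNIQUE or single-column PK constraint.
- kind: no UNIQUE or single-column PK constraint.
- ip: declared UNIQUE → unique.
- user_id: declared UNIQUE → unique.
- trial_days: no UNIQUE or single-column PK constraint.
- user_agent: declared UNIQUE → unique.
- status: no UNIQUE or single-column PK constraint.
- usage: declared UNIQUE → unique.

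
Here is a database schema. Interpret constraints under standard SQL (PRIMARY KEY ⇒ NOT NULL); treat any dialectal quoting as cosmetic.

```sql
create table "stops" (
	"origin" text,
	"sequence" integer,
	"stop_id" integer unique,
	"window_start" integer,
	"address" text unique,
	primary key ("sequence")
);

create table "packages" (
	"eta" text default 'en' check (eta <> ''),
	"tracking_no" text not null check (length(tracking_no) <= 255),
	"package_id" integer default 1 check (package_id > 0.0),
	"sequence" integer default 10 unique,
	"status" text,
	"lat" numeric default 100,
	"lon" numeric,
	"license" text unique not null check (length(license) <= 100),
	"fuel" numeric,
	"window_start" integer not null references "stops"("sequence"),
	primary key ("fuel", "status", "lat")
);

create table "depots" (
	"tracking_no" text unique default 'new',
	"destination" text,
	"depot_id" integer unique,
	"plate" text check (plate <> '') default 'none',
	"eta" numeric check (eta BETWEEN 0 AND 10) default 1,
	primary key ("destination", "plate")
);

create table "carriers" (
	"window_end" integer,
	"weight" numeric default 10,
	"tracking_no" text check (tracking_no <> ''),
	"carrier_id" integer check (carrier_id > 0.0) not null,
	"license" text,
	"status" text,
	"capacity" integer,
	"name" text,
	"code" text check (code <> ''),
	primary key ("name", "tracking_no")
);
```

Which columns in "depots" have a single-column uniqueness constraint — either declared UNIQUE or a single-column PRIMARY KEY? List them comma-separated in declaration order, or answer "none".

- tracking_no: declared UNIQUE → unique.
- destination: part of a composite PRIMARY KEY — only the tuple is unique, not this column on its own.
- depot_id: declared UNIQUE → unique.
- plate: part of a composite PRIMARY KEY — only the tuple is unique, not this column on its own.
- eta: no UNIQUE or single-column PK constraint.

tracking_no, depot_id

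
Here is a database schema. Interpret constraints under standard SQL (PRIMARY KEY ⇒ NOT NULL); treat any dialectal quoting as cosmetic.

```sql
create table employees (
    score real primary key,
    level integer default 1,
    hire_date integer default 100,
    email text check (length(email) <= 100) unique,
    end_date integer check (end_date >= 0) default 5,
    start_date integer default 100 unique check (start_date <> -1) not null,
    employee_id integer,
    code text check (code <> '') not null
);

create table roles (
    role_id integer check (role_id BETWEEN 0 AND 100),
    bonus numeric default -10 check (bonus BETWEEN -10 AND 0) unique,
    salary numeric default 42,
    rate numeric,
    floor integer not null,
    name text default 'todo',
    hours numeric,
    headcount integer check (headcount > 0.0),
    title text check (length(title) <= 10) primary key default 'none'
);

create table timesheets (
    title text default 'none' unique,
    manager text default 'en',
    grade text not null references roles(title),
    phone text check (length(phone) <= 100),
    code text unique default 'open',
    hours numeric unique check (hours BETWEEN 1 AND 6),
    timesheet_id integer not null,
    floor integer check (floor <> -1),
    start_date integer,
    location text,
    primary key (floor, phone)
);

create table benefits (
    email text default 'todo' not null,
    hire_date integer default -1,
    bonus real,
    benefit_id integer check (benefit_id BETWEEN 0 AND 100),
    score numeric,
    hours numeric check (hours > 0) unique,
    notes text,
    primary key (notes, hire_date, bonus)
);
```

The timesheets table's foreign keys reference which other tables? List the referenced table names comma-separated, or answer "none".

- grade REFERENCES roles(title).

roles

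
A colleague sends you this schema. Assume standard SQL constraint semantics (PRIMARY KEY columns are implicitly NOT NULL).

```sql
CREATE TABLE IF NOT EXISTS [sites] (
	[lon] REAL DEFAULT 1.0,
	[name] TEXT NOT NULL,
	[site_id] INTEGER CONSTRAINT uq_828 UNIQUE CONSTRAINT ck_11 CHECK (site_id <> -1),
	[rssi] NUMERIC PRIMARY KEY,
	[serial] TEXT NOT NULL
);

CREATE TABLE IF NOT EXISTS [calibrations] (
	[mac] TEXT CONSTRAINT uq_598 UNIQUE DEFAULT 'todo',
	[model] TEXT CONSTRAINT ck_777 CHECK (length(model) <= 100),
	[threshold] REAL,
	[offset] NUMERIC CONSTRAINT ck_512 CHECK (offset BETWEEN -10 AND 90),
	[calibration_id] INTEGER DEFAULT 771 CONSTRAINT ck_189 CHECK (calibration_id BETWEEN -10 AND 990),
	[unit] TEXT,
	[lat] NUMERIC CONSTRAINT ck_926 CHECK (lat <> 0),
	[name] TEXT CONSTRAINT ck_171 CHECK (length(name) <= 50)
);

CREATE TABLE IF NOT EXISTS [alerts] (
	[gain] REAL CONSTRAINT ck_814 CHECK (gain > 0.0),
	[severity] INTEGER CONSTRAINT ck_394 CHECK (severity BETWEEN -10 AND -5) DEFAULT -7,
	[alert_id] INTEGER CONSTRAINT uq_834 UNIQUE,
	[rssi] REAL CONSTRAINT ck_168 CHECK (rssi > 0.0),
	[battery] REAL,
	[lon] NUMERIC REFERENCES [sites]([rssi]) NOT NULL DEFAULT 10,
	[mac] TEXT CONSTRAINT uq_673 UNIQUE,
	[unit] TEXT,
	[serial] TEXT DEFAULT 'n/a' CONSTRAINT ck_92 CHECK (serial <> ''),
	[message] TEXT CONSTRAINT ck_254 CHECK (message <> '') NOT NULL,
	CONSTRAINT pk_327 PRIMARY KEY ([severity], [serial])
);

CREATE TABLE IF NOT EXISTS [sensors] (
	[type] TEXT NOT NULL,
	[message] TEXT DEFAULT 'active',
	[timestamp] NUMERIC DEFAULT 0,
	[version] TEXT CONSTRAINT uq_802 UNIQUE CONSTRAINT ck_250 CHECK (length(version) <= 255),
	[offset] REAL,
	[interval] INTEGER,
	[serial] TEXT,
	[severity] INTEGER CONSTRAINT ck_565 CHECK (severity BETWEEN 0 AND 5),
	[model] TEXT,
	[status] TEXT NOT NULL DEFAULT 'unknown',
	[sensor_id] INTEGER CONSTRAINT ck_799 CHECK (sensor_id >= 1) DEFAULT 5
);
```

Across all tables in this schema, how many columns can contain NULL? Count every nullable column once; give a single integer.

sites: 2 nullable (lon, site_id — PK (rssi) and explicit NOT NULL columns excluded).
calibrations: 8 nullable (mac, model, threshold, offset, calibration_id, unit, lat, name — PK none and explicit NOT NULL columns excluded).
alerts: 6 nullable (gain, alert_id, rssi, battery, mac, unit — PK (severity, serial) and explicit NOT NULL columns excluded).
sensors: 9 nullable (message, timestamp, version, offset, interval, serial, severity, model, sensor_id — PK none and explicit NOT NULL columns excluded).
Total: 2 + 8 + 6 + 9 = 25.

25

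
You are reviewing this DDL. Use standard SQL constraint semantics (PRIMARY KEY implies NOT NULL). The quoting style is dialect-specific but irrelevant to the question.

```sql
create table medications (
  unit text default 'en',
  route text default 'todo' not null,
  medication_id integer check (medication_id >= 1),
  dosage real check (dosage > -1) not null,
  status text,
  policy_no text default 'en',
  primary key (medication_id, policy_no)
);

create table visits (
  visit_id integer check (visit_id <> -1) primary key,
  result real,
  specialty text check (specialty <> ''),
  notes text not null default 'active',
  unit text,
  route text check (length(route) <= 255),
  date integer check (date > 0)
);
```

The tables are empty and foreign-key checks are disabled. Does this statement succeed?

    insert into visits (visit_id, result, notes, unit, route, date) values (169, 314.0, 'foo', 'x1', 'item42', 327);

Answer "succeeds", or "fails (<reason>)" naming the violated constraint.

succeeds

NOT NULL columns: notes is supplied; visit_id is supplied.
CHECK constraints: 169 satisfies (visit_id <> -1); 'item42' satisfies (length(route) <= 255); 327 satisfies (date > 0).
No constraint is violated.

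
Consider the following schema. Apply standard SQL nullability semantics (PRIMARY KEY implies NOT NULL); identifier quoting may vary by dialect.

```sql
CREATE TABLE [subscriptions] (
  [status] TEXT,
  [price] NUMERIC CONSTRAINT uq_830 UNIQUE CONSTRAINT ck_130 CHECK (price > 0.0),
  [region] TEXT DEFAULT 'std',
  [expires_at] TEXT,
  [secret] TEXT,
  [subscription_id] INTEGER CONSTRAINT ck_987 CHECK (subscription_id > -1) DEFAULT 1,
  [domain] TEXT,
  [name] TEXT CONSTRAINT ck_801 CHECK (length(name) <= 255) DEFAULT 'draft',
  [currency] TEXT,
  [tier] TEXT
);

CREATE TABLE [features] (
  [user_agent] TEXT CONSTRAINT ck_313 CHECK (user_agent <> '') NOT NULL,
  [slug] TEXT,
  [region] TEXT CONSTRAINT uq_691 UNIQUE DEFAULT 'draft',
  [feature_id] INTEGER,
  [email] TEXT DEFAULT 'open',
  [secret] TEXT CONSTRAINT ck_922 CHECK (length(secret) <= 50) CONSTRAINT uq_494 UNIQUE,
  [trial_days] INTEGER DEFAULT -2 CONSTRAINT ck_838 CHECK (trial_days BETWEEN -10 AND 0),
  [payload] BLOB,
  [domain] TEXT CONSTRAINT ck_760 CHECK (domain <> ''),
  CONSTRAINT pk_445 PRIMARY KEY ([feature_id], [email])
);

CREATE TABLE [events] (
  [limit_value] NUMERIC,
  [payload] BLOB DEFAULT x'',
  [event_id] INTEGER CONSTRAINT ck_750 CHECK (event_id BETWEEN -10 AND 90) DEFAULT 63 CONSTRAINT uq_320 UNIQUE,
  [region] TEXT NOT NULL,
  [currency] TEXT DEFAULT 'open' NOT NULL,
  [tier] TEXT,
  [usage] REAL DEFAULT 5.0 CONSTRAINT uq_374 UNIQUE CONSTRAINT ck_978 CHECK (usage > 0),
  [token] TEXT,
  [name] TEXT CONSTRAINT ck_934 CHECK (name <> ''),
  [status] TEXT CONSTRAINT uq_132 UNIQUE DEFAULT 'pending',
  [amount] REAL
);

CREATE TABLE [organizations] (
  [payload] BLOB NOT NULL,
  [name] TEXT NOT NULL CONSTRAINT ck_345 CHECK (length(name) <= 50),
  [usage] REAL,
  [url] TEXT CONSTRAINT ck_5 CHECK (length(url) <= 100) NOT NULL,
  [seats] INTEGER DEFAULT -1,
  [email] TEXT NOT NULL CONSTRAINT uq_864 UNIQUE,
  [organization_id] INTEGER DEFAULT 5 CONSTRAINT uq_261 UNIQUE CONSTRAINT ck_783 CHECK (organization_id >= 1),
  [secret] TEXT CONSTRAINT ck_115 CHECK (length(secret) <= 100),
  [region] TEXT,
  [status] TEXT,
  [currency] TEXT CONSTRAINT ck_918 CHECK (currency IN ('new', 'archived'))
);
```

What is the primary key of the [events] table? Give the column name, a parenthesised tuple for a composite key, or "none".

No column is declared PRIMARY KEY inline, and there is no table-level PRIMARY KEY clause in events.

none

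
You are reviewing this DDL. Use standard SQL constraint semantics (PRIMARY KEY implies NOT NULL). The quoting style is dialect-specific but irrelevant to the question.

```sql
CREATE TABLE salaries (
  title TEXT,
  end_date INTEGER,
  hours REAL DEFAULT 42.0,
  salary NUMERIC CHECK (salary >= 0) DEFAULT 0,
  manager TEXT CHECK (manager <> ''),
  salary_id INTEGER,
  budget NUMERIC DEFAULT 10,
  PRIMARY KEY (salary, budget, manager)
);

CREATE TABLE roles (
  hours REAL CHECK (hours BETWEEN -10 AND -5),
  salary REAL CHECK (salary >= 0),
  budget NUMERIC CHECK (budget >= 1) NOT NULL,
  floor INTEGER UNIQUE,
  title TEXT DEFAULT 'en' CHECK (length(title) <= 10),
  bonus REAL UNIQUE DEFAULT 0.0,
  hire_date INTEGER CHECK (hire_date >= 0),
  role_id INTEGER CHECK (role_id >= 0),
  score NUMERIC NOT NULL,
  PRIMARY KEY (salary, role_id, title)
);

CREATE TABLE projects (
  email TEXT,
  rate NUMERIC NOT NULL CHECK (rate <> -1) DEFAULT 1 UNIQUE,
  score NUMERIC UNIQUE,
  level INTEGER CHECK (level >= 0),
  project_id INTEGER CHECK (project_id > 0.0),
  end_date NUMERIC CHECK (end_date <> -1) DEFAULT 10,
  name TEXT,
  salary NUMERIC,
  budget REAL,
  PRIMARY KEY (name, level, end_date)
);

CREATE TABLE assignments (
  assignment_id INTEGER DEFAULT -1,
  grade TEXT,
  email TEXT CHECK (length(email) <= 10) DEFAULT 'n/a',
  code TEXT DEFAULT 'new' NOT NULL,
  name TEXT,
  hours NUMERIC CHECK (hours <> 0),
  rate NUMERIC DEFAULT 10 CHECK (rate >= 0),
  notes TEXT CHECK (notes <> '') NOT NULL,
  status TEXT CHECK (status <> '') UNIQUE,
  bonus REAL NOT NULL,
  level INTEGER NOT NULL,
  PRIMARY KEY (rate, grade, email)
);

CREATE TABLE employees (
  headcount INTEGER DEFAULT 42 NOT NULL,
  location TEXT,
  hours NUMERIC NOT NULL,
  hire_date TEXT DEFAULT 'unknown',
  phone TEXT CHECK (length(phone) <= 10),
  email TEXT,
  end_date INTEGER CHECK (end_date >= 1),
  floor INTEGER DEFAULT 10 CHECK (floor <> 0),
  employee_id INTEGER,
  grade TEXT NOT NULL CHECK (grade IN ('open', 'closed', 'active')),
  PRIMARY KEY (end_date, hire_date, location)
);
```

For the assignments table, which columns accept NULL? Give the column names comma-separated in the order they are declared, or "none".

assignment_id, name, hours, status

- assignment_id: DEFAULT only fills an omitted column; an explicit NULL is still allowed → nullable.
- grade: part of the PRIMARY KEY, which implies NOT NULL → not nullable.
- email: part of the PRIMARY KEY, which implies NOT NULL → not nullable.
- code: declared NOT NULL → not nullable.
- name: no NOT NULL constraint applies → nullable.
- hours: CHECK does not forbid NULL (a CHECK constraint passes when its expression is NULL) → nullable.
- rate: part of the PRIMARY KEY, which implies NOT NULL → not nullable.
- notes: declared NOT NULL → not nullable.
- status: CHECK does not forbid NULL (a CHECK constraint passes when its expression is NULL) → nullable.
- bonus: declared NOT NULL → not nullable.
- level: declared NOT NULL → not nullable.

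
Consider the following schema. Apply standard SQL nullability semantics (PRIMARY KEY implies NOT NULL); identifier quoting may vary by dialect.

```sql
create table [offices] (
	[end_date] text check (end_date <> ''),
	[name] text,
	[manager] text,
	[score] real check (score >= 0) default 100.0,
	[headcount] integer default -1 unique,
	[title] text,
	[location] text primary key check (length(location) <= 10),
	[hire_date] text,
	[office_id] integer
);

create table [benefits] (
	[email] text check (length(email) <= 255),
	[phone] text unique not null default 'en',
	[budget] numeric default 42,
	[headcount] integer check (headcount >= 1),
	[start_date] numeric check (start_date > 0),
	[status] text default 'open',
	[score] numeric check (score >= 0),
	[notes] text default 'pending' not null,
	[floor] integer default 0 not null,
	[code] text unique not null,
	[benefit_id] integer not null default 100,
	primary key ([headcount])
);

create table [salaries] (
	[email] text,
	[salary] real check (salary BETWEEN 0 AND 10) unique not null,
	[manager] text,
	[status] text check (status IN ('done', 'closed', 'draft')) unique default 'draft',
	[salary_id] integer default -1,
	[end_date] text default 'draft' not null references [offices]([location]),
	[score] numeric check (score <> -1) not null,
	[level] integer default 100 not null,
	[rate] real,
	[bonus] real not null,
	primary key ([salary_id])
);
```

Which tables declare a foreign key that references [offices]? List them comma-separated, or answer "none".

- salaries.end_date references offices(location).

salaries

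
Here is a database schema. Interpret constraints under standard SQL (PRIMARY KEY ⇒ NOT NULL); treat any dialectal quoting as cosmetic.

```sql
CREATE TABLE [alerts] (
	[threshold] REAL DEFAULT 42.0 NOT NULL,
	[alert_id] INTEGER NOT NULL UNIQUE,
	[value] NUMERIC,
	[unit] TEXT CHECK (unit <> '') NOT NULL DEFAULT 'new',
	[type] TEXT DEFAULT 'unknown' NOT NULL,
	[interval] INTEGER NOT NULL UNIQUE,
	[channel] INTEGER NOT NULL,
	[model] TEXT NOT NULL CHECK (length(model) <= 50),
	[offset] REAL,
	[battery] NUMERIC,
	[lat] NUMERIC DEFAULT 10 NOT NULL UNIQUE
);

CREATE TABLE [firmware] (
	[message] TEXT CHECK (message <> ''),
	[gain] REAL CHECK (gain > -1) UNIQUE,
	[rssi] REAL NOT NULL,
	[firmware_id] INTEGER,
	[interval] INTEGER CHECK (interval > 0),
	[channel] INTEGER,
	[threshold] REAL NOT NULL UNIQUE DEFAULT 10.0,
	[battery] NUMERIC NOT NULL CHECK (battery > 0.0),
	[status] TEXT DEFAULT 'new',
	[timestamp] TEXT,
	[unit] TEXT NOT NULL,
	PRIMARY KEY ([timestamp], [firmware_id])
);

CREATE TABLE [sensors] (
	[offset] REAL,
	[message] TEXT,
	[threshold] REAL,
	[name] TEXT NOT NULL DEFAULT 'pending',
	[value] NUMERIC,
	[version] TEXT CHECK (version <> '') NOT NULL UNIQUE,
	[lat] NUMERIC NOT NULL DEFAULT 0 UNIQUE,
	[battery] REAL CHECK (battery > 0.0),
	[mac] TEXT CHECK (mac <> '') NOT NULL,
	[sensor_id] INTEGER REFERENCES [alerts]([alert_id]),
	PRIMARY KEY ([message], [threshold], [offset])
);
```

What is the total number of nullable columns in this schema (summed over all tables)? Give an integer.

alerts: 3 nullable (value, offset, battery — PK none and explicit NOT NULL columns excluded).
firmware: 5 nullable (message, gain, interval, channel, status — PK (timestamp, firmware_id) and explicit NOT NULL columns excluded).
sensors: 3 nullable (value, battery, sensor_id — PK (message, threshold, offset) and explicit NOT NULL columns excluded).
Total: 3 + 5 + 3 = 11.

11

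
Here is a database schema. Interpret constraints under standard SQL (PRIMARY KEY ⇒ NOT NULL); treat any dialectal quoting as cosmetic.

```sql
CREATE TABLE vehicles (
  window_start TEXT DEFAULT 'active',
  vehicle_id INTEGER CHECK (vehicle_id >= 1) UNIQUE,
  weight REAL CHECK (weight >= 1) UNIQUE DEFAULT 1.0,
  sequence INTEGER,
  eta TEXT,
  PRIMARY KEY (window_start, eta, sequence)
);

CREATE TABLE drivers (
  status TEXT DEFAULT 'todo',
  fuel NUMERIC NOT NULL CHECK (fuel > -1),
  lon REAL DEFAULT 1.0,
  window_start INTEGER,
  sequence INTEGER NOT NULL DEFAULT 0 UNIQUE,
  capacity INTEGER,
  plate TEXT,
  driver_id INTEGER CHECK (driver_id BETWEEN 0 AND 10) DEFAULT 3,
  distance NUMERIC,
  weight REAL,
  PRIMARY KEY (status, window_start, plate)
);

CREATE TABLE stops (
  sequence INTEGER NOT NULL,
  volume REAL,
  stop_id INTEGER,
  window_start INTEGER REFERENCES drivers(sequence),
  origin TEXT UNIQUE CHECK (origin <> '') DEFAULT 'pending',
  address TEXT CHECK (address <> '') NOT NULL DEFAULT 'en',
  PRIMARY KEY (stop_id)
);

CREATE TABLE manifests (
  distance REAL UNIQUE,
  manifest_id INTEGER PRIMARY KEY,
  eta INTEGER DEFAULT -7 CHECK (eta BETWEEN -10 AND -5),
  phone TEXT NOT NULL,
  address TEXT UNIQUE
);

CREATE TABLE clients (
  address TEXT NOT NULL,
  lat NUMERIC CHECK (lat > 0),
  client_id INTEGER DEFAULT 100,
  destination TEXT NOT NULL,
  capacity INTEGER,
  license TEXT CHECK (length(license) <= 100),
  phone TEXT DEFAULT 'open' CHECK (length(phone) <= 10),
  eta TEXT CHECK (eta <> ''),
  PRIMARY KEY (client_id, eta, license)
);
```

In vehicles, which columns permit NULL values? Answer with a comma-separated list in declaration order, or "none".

- window_start: part of the PRIMARY KEY, which implies NOT NULL → not nullable.
- vehicle_id: CHECK does not forbid NULL (a CHECK constraint passes when its expression is NULL) → nullable.
- weight: CHECK does not forbid NULL (a CHECK constraint passes when its expression is NULL) → nullable.
- sequence: part of the PRIMARY KEY, which implies NOT NULL → not nullable.
- eta: part of the PRIMARY KEY, which implies NOT NULL → not nullable.

vehicle_id, weight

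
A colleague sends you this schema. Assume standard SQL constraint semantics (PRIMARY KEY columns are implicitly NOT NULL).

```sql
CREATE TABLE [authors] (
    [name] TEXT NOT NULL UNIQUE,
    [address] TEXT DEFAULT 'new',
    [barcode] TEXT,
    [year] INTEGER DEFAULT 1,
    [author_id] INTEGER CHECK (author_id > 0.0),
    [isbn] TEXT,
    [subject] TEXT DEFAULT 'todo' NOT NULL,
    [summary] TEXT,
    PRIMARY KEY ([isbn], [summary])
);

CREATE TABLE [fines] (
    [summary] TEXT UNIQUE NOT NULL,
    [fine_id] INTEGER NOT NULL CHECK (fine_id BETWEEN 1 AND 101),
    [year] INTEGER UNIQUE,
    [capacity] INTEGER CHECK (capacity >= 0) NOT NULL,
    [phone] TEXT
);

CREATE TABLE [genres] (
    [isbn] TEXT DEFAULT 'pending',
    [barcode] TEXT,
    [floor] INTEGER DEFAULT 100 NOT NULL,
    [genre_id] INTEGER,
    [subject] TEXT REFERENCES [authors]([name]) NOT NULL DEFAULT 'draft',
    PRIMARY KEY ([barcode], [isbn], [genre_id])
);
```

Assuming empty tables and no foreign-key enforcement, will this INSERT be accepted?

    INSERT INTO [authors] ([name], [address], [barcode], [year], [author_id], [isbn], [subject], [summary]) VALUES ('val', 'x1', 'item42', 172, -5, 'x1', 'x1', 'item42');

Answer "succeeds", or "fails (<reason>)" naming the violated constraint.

The value -5 for author_id violates CHECK (author_id > 0.0).

fails (CHECK on author_id)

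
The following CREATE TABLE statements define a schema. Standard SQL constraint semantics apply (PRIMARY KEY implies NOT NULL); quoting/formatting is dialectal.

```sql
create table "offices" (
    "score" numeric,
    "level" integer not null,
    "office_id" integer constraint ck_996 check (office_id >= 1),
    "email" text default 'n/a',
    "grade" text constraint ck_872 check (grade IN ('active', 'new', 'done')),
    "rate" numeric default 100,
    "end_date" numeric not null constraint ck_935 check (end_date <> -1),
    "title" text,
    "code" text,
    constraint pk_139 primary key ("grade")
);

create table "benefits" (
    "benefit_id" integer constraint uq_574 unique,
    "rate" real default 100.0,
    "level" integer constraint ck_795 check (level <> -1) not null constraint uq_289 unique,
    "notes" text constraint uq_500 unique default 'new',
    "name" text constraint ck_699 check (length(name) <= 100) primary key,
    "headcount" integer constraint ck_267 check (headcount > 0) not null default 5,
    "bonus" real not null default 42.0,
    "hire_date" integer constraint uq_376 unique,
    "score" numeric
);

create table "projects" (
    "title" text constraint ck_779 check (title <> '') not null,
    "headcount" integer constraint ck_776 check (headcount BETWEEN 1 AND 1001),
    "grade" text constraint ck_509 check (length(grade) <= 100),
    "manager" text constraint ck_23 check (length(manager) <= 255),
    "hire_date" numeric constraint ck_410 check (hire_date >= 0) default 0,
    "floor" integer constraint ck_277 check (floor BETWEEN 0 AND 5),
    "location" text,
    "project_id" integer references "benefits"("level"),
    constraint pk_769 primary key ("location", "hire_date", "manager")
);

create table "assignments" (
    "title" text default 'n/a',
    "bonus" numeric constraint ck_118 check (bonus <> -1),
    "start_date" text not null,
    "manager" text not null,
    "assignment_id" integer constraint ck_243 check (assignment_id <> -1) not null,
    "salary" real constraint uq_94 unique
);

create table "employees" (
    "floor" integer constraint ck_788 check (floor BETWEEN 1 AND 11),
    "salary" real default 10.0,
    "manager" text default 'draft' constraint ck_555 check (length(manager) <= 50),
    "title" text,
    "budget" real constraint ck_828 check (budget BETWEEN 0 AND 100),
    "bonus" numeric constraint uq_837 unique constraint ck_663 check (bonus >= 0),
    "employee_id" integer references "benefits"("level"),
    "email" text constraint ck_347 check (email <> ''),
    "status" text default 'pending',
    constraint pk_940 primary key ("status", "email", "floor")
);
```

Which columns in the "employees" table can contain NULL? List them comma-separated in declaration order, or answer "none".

- floor: part of the PRIMARY KEY, which implies NOT NULL → not nullable.
- salary: DEFAULT only fills an omitted column; an explicit NULL is still allowed → nullable.
- manager: CHECK does not forbid NULL (a CHECK constraint passes when its expression is NULL) → nullable.
- title: no NOT NULL constraint applies → nullable.
- budget: CHECK does not forbid NULL (a CHECK constraint passes when its expression is NULL) → nullable.
- bonus: CHECK does not forbid NULL (a CHECK constraint passes when its expression is NULL) → nullable.
- employee_id: a foreign key column may be NULL unless separately constrained → nullable.
- email: part of the PRIMARY KEY, which implies NOT NULL → not nullable.
- status: part of the PRIMARY KEY, which implies NOT NULL → not nullable.

salary, manager, title, budget, bonus, employee_id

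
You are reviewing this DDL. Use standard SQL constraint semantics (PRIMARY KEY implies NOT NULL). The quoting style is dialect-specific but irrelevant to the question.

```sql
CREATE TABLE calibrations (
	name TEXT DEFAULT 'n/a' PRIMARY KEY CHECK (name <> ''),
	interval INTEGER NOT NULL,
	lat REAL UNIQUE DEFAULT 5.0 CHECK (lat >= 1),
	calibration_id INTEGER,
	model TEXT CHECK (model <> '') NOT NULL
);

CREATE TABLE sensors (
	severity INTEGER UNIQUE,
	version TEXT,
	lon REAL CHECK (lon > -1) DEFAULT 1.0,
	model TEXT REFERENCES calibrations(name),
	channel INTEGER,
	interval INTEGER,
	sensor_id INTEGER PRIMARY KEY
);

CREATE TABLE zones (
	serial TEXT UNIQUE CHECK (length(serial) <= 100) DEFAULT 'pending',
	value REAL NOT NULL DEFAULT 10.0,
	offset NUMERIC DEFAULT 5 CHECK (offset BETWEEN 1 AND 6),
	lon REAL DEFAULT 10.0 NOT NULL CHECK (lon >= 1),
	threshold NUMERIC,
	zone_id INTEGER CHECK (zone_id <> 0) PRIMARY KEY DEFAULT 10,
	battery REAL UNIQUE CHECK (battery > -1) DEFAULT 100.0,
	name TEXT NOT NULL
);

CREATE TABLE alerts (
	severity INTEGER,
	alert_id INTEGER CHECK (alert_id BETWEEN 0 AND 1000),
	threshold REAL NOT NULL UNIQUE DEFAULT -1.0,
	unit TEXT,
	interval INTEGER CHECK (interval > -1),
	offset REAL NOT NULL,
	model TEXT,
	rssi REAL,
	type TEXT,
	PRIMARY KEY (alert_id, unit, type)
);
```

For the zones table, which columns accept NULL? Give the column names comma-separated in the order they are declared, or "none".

- serial: CHECK does not forbid NULL (a CHECK constraint passes when its expression is NULL) → nullable.
- value: declared NOT NULL → not nullable.
- offset: CHECK does not forbid NULL (a CHECK constraint passes when its expression is NULL) → nullable.
- lon: declared NOT NULL → not nullable.
- threshold: no NOT NULL constraint applies → nullable.
- zone_id: part of the PRIMARY KEY, which implies NOT NULL → not nullable.
- battery: CHECK does not forbid NULL (a CHECK constraint passes when its expression is NULL) → nullable.
- name: declared NOT NULL → not nullable.

serial, offset, threshold, battery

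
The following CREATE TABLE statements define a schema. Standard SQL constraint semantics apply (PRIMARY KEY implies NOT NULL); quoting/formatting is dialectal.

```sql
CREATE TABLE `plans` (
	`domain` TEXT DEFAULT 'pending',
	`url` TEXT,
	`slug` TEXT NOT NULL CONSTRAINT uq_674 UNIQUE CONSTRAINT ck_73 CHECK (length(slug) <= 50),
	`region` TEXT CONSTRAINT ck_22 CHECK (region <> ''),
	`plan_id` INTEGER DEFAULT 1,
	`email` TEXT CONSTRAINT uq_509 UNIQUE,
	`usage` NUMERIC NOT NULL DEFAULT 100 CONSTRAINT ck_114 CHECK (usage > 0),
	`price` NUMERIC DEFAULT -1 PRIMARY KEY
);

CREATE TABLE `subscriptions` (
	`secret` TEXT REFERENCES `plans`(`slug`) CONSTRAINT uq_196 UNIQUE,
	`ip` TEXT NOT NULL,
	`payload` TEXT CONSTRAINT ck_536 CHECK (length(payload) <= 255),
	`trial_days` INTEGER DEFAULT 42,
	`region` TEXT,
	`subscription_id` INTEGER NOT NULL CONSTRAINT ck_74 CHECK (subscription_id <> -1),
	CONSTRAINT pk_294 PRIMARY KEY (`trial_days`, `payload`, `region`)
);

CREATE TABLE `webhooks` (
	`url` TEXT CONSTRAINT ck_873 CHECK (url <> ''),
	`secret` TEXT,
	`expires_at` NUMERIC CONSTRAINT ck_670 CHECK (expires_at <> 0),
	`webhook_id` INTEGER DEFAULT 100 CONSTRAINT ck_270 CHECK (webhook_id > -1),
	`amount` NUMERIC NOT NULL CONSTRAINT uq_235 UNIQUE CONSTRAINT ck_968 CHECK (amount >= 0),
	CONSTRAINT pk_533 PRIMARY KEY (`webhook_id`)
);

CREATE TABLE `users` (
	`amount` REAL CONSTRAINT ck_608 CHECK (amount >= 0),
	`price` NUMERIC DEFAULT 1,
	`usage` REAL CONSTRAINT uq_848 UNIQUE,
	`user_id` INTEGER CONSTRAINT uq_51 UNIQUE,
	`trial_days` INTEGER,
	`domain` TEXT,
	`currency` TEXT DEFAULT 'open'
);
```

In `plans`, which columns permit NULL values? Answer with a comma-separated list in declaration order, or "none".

- domain: DEFAULT only fills an omitted column; an explicit NULL is still allowed → nullable.
- url: no NOT NULL constraint applies → nullable.
- slug: declared NOT NULL → not nullable.
- region: CHECK does not forbid NULL (a CHECK constraint passes when its expression is NULL) → nullable.
- plan_id: DEFAULT only fills an omitted column; an explicit NULL is still allowed → nullable.
- email: UNIQUE does not imply NOT NULL → nullable.
- usage: declared NOT NULL → not nullable.
- price: part of the PRIMARY KEY, which implies NOT NULL → not nullable.

domain, url, region, plan_id, email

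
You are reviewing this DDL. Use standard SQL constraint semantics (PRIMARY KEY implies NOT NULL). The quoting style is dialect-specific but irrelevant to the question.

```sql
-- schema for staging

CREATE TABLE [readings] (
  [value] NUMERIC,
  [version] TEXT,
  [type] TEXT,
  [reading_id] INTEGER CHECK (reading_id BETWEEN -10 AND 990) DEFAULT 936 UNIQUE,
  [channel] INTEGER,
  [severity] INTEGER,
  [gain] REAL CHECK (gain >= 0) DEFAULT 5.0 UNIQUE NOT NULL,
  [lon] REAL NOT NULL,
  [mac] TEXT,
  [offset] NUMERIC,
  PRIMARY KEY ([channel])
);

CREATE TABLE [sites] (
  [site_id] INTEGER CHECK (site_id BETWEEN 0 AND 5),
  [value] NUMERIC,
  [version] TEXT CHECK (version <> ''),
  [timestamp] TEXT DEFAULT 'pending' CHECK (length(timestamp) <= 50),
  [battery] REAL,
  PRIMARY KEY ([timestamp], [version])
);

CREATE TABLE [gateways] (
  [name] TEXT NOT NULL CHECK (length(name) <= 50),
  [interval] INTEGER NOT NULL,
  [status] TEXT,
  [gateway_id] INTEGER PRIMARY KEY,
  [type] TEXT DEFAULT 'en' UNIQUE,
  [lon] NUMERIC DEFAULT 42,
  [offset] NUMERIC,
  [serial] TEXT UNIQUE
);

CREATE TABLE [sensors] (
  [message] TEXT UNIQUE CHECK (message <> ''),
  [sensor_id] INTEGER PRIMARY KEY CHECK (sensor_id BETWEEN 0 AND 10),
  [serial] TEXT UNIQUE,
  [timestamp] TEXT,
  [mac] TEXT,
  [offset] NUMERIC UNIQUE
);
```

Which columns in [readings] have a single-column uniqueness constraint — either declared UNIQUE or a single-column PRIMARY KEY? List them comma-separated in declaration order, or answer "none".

reading_id, channel, gain

- value: no UNIQUE or single-column PK constraint.
- version: no UNIQUE or single-column PK constraint.
- type: no UNIQUE or single-column PK constraint.
- reading_id: declared UNIQUE → unique.
- channel: single-column PRIMARY KEY → unique.
- severity: no UNIQUE or single-column PK constraint.
- gain: declared UNIQUE → unique.
- lon: no UNIQUE or single-column PK constraint.
- mac: no UNIQUE or single-column PK constraint.
- offset: no UNIQUE or single-column PK constraint.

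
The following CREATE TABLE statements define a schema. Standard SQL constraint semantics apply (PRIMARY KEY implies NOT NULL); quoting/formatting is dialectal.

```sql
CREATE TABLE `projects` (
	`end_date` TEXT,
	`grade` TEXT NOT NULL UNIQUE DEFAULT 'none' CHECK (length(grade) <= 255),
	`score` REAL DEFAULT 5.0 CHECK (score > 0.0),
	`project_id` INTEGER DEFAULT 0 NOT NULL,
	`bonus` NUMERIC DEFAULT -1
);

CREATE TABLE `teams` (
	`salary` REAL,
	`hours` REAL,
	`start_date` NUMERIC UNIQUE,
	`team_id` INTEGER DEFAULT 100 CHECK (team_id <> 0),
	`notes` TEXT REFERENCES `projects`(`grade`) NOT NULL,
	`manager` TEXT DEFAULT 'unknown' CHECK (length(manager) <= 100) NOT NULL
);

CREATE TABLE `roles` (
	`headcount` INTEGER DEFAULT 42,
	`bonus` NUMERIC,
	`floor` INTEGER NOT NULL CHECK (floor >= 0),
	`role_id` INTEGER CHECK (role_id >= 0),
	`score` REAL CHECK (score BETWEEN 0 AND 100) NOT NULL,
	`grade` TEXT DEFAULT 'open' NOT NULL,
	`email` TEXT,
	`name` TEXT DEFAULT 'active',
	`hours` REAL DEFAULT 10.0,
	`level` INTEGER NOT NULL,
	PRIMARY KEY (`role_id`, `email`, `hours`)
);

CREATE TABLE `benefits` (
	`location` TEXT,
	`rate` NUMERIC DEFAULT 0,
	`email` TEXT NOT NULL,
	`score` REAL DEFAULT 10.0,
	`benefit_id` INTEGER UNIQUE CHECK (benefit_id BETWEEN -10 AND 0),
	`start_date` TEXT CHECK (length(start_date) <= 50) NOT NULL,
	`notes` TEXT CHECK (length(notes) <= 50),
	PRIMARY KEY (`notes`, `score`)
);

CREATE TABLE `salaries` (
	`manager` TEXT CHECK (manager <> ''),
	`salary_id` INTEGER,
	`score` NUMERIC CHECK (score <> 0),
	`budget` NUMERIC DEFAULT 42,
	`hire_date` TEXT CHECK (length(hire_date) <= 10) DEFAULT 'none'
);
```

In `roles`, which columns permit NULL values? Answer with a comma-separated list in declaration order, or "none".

- headcount: DEFAULT only fills an omitted column; an explicit NULL is still allowed → nullable.
- bonus: no NOT NULL constraint applies → nullable.
- floor: declared NOT NULL → not nullable.
- role_id: part of the PRIMARY KEY, which implies NOT NULL → not nullable.
- score: declared NOT NULL → not nullable.
- grade: declared NOT NULL → not nullable.
- email: part of the PRIMARY KEY, which implies NOT NULL → not nullable.
- name: DEFAULT only fills an omitted column; an explicit NULL is still allowed → nullable.
- hours: part of the PRIMARY KEY, which implies NOT NULL → not nullable.
- level: declared NOT NULL → not nullable.

headcount, bonus, name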